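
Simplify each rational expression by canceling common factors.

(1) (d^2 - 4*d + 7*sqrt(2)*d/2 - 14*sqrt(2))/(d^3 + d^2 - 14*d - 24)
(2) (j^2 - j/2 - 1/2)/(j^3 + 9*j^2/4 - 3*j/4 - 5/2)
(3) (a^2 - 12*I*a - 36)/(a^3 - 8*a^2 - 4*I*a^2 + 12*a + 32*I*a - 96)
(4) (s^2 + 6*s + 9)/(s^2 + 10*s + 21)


(1) = (2*d + 7*sqrt(2))/(2*d^2 + 10*d + 12)
(2) = (4*j + 2)/(4*j^2 + 13*j + 10)
(3) = (a - 6*I)/(a^2 + a*(-8 + 2*I) - 16*I)
(4) = (s + 3)/(s + 7)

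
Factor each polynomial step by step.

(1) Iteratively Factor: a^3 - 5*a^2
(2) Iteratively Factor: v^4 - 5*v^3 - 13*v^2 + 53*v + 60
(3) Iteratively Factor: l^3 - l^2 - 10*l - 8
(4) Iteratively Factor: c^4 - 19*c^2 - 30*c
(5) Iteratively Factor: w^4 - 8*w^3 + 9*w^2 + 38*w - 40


(1) = (a)*(a^2 - 5*a) = a*(a - 5)*(a)
(2) = (v + 1)*(v^3 - 6*v^2 - 7*v + 60) = (v + 1)*(v + 3)*(v^2 - 9*v + 20) = (v - 4)*(v + 1)*(v + 3)*(v - 5)
(3) = (l + 1)*(l^2 - 2*l - 8) = (l - 4)*(l + 1)*(l + 2)
(4) = (c - 5)*(c^3 + 5*c^2 + 6*c) = c*(c - 5)*(c^2 + 5*c + 6) = c*(c - 5)*(c + 3)*(c + 2)
(5) = (w - 4)*(w^3 - 4*w^2 - 7*w + 10) = (w - 4)*(w + 2)*(w^2 - 6*w + 5) = (w - 5)*(w - 4)*(w + 2)*(w - 1)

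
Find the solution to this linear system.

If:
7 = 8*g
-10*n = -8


Then:
g = 7/8
n = 4/5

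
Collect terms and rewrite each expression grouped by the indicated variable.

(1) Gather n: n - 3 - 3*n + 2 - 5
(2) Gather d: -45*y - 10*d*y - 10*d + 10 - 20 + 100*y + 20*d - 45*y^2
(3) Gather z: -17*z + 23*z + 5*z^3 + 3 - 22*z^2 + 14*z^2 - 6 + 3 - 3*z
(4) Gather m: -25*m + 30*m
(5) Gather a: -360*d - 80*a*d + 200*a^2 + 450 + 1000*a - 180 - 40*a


(1) = -2*n - 6
(2) = d*(10 - 10*y) - 45*y^2 + 55*y - 10
(3) = 5*z^3 - 8*z^2 + 3*z
(4) = 5*m
(5) = 200*a^2 + a*(960 - 80*d) - 360*d + 270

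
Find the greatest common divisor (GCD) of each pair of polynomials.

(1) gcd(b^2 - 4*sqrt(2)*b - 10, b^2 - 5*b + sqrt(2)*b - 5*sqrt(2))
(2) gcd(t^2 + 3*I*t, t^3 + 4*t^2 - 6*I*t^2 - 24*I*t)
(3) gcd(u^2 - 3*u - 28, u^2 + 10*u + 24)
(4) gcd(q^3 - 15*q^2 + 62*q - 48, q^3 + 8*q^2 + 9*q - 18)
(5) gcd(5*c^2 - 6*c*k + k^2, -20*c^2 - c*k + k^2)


(1) = gcd((b - 5*sqrt(2))*(b + sqrt(2)), (b - 5)*(b + sqrt(2))) = b + sqrt(2)
(2) = t
(3) = u + 4
(4) = q - 1
(5) = 5*c - k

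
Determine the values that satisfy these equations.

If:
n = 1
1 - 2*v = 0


Then:
n = 1
v = 1/2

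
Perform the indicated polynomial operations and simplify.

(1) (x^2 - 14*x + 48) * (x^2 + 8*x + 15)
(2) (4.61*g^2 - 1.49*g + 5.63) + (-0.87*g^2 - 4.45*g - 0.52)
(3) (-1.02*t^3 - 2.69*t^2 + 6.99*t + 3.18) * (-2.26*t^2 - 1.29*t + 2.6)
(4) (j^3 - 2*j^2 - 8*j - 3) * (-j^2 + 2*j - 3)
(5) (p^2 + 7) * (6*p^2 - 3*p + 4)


(1) = x^4 - 6*x^3 - 49*x^2 + 174*x + 720
(2) = 3.74*g^2 - 5.94*g + 5.11
(3) = 2.3052*t^5 + 7.3952*t^4 - 14.9793*t^3 - 23.1979*t^2 + 14.0718*t + 8.268
(4) = -j^5 + 4*j^4 + j^3 - 7*j^2 + 18*j + 9
(5) = 6*p^4 - 3*p^3 + 46*p^2 - 21*p + 28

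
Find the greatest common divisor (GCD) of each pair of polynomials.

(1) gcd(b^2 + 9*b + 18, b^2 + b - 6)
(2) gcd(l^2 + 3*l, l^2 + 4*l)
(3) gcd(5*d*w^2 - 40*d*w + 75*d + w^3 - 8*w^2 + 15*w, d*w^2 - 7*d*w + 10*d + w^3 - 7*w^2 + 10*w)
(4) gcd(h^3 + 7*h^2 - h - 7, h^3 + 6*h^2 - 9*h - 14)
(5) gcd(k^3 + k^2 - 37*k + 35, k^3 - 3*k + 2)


(1) = b + 3
(2) = l
(3) = w - 5
(4) = gcd((h - 1)*(h + 1)*(h + 7), (h - 2)*(h + 1)*(h + 7)) = h^2 + 8*h + 7
(5) = gcd((k - 5)*(k - 1)*(k + 7), (k - 1)^2*(k + 2)) = k - 1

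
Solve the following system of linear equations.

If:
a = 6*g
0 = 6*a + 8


Then:
a = -4/3
g = -2/9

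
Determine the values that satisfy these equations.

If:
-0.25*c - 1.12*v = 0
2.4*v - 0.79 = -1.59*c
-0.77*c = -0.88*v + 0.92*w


Then:
c = 0.75
v = -0.17
w = -0.79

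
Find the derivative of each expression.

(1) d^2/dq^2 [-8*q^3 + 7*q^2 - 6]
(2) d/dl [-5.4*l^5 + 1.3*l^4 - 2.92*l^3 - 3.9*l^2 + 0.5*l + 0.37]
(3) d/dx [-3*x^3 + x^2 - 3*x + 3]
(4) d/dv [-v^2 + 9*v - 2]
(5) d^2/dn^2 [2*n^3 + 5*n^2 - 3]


(1) = 14 - 48*q
(2) = -27.0*l^4 + 5.2*l^3 - 8.76*l^2 - 7.8*l + 0.5
(3) = -9*x^2 + 2*x - 3
(4) = 9 - 2*v
(5) = 12*n + 10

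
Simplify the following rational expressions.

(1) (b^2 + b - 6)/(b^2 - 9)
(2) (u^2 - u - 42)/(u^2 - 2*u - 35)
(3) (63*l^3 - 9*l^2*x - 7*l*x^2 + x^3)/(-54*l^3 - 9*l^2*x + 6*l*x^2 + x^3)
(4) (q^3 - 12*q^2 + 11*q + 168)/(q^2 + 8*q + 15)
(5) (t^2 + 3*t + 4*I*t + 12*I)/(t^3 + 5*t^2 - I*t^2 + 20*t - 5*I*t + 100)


(1) = (b - 2)/(b - 3)
(2) = (u + 6)/(u + 5)
(3) = (-7*l + x)/(6*l + x)
(4) = (q^2 - 15*q + 56)/(q + 5)
(5) = (t + 3)/(t^2 + t*(5 - 5*I) - 25*I)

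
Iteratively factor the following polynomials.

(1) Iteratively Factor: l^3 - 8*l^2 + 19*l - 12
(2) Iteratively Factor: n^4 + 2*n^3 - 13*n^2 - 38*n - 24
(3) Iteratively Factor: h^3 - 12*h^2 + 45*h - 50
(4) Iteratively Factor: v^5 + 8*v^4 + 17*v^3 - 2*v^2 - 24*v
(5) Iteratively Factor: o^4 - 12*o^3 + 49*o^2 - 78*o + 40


(1) = (l - 3)*(l^2 - 5*l + 4) = (l - 4)*(l - 3)*(l - 1)
(2) = (n - 4)*(n^3 + 6*n^2 + 11*n + 6) = (n - 4)*(n + 2)*(n^2 + 4*n + 3) = (n - 4)*(n + 2)*(n + 3)*(n + 1)
(3) = (h - 5)*(h^2 - 7*h + 10) = (h - 5)^2*(h - 2)
(4) = (v + 2)*(v^4 + 6*v^3 + 5*v^2 - 12*v) = (v + 2)*(v + 3)*(v^3 + 3*v^2 - 4*v) = (v + 2)*(v + 3)*(v + 4)*(v^2 - v) = v*(v + 2)*(v + 3)*(v + 4)*(v - 1)
(5) = (o - 2)*(o^3 - 10*o^2 + 29*o - 20) = (o - 5)*(o - 2)*(o^2 - 5*o + 4) = (o - 5)*(o - 4)*(o - 2)*(o - 1)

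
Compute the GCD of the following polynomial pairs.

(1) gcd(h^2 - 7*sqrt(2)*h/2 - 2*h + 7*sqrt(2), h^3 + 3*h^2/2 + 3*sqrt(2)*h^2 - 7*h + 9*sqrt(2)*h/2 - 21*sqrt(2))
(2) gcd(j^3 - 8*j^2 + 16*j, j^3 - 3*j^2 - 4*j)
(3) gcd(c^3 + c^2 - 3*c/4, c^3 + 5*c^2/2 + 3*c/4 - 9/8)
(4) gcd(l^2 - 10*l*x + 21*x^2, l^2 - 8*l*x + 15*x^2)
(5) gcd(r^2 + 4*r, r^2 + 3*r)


(1) = gcd((h - 2)*(h - 7*sqrt(2)/2), (h - 2)*(h + 7/2)*(h + 3*sqrt(2))) = h - 2
(2) = gcd(j*(j - 4)^2, j*(j - 4)*(j + 1)) = j^2 - 4*j
(3) = gcd(c*(c - 1/2)*(c + 3/2), (c - 1/2)*(c + 3/2)^2) = c^2 + c - 3/4
(4) = -l + 3*x
(5) = r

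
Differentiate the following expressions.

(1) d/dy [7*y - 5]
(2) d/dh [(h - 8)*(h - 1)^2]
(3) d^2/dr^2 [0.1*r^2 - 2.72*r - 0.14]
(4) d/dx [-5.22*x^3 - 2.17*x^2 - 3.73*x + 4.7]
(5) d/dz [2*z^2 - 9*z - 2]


(1) = 7
(2) = (h - 1)*(3*h - 17)
(3) = 0.200000000000000
(4) = -15.66*x^2 - 4.34*x - 3.73
(5) = 4*z - 9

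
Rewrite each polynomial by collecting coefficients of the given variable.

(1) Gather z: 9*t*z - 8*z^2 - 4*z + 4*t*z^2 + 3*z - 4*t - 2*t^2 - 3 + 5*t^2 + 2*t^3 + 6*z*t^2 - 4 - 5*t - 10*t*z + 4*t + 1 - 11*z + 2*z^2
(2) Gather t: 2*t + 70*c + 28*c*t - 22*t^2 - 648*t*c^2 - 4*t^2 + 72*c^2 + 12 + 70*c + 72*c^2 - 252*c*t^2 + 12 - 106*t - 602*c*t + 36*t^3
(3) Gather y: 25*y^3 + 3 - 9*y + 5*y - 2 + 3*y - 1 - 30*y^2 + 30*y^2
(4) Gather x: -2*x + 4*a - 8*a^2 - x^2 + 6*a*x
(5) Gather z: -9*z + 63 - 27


(1) = 2*t^3 + 3*t^2 - 5*t + z^2*(4*t - 6) + z*(6*t^2 - t - 12) - 6
(2) = 144*c^2 + 140*c + 36*t^3 + t^2*(-252*c - 26) + t*(-648*c^2 - 574*c - 104) + 24
(3) = 25*y^3 - y
(4) = -8*a^2 + 4*a - x^2 + x*(6*a - 2)
(5) = 36 - 9*z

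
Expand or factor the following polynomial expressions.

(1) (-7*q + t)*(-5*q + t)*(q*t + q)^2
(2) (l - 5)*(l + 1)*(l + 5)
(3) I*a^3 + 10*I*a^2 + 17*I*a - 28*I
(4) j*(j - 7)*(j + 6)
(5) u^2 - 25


(1) = 35*q^4*t^2 + 70*q^4*t + 35*q^4 - 12*q^3*t^3 - 24*q^3*t^2 - 12*q^3*t + q^2*t^4 + 2*q^2*t^3 + q^2*t^2
(2) = l^3 + l^2 - 25*l - 25
(3) = (a + 4)*(a + 7)*(I*a - I)
(4) = j^3 - j^2 - 42*j
(5) = (u - 5)*(u + 5)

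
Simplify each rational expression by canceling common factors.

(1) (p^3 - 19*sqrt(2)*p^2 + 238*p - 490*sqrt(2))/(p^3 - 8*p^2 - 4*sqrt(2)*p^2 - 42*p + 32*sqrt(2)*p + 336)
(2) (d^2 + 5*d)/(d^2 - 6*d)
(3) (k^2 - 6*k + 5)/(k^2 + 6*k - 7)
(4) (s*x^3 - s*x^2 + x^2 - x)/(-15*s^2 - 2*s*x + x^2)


(1) = (p^2 - 12*sqrt(2)*p + 70)/(p^2 + p*(-8 + 3*sqrt(2)) - 24*sqrt(2))
(2) = (d + 5)/(d - 6)
(3) = (k - 5)/(k + 7)
(4) = (s*x^3 - s*x^2 + x^2 - x)/(-15*s^2 - 2*s*x + x^2)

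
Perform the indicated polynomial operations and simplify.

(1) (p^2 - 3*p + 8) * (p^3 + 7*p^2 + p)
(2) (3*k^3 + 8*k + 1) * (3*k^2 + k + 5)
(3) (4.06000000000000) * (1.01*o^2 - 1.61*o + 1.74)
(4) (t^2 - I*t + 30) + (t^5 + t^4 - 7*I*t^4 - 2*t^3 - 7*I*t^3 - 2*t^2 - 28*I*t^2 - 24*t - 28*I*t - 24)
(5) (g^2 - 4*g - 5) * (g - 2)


(1) = p^5 + 4*p^4 - 12*p^3 + 53*p^2 + 8*p
(2) = 9*k^5 + 3*k^4 + 39*k^3 + 11*k^2 + 41*k + 5
(3) = 4.1006*o^2 - 6.5366*o + 7.0644
(4) = t^5 + t^4 - 7*I*t^4 - 2*t^3 - 7*I*t^3 - t^2 - 28*I*t^2 - 24*t - 29*I*t + 6
(5) = g^3 - 6*g^2 + 3*g + 10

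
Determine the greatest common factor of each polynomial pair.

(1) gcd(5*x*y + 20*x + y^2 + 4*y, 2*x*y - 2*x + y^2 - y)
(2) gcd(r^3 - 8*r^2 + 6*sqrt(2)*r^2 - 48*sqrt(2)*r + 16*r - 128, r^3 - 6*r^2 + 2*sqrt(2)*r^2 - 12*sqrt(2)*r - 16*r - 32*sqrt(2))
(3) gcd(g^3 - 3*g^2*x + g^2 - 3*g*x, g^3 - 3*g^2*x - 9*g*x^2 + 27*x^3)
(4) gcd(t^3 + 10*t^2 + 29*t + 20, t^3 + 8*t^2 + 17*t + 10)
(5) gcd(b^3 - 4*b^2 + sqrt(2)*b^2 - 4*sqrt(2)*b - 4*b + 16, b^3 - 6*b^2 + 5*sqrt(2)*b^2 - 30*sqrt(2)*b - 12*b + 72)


(1) = gcd((5*x + y)*(y + 4), (2*x + y)*(y - 1)) = 1
(2) = r^2 + r*(-8 + 2*sqrt(2)) - 16*sqrt(2)
(3) = -g + 3*x
(4) = gcd((t + 1)*(t + 4)*(t + 5), (t + 1)*(t + 2)*(t + 5)) = t^2 + 6*t + 5
(5) = b - sqrt(2)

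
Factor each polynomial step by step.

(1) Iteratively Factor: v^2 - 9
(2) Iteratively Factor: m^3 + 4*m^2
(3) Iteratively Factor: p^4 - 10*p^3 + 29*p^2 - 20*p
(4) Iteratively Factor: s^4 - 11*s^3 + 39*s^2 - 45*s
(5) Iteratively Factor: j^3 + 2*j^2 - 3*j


(1) = (v - 3)*(v + 3)
(2) = (m)*(m^2 + 4*m) = m^2*(m + 4)
(3) = (p - 4)*(p^3 - 6*p^2 + 5*p) = (p - 5)*(p - 4)*(p^2 - p) = (p - 5)*(p - 4)*(p - 1)*(p)
(4) = (s - 3)*(s^3 - 8*s^2 + 15*s) = (s - 5)*(s - 3)*(s^2 - 3*s) = s*(s - 5)*(s - 3)*(s - 3)
(5) = (j - 1)*(j^2 + 3*j) = (j - 1)*(j + 3)*(j)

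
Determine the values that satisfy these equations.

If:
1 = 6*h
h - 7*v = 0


Then:
h = 1/6
v = 1/42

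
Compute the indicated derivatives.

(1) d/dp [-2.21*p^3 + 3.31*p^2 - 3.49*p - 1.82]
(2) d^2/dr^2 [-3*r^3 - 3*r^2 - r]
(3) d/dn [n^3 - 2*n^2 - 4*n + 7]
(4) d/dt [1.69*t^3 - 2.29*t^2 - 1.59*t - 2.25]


(1) = -6.63*p^2 + 6.62*p - 3.49
(2) = -18*r - 6
(3) = 3*n^2 - 4*n - 4
(4) = 5.07*t^2 - 4.58*t - 1.59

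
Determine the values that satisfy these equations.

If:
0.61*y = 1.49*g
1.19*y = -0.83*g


Then:
g = 0.00
y = 0.00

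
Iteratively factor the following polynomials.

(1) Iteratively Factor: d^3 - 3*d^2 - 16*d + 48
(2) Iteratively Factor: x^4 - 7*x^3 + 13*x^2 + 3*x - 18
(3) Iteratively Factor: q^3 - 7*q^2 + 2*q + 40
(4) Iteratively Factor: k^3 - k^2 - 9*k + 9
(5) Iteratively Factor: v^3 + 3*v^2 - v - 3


(1) = (d + 4)*(d^2 - 7*d + 12) = (d - 3)*(d + 4)*(d - 4)
(2) = (x - 3)*(x^3 - 4*x^2 + x + 6) = (x - 3)*(x - 2)*(x^2 - 2*x - 3) = (x - 3)^2*(x - 2)*(x + 1)
(3) = (q - 4)*(q^2 - 3*q - 10) = (q - 5)*(q - 4)*(q + 2)
(4) = (k - 1)*(k^2 - 9) = (k - 3)*(k - 1)*(k + 3)
(5) = (v - 1)*(v^2 + 4*v + 3) = (v - 1)*(v + 3)*(v + 1)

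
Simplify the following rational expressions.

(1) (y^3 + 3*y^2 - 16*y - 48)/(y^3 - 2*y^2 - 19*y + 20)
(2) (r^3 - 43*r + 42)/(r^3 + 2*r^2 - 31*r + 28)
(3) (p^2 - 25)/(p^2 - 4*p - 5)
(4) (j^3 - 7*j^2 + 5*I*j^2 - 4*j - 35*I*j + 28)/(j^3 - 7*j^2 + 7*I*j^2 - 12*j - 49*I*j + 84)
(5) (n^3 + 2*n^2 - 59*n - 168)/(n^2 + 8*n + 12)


(1) = (y^2 - y - 12)/(y^2 - 6*y + 5)
(2) = (r - 6)/(r - 4)
(3) = (p + 5)/(p + 1)
(4) = (j + I)/(j + 3*I)
(5) = (n^3 + 2*n^2 - 59*n - 168)/(n^2 + 8*n + 12)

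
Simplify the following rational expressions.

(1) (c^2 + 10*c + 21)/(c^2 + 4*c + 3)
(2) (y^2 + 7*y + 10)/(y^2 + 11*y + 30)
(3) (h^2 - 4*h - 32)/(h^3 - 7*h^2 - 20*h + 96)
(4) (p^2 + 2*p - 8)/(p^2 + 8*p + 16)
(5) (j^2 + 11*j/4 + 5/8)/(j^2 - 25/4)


(1) = (c + 7)/(c + 1)
(2) = (y + 2)/(y + 6)
(3) = 1/(h - 3)
(4) = (p - 2)/(p + 4)
(5) = (4*j + 1)/(4*j - 10)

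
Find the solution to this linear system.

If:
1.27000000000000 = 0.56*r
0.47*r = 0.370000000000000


Then:
No Solution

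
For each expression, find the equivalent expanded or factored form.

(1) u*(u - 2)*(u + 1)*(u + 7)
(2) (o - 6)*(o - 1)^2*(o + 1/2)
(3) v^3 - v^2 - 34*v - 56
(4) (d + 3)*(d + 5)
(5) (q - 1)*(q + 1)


(1) = u^4 + 6*u^3 - 9*u^2 - 14*u
(2) = o^4 - 15*o^3/2 + 9*o^2 + o/2 - 3
(3) = (v - 7)*(v + 2)*(v + 4)
(4) = d^2 + 8*d + 15
(5) = q^2 - 1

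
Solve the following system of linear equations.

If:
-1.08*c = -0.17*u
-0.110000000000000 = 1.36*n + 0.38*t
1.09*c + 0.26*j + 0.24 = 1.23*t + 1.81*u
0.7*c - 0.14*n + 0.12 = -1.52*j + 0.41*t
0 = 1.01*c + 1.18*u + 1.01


Then:
c = -0.12
j = 0.28
n = -0.43
t = 1.26
u = -0.75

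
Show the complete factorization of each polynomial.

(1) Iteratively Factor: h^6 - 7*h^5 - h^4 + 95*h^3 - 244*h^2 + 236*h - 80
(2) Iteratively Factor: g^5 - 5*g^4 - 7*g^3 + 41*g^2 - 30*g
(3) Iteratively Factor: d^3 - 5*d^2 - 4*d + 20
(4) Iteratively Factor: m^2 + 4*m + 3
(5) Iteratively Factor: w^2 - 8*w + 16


(1) = (h - 2)*(h^5 - 5*h^4 - 11*h^3 + 73*h^2 - 98*h + 40) = (h - 2)*(h - 1)*(h^4 - 4*h^3 - 15*h^2 + 58*h - 40) = (h - 2)^2*(h - 1)*(h^3 - 2*h^2 - 19*h + 20) = (h - 5)*(h - 2)^2*(h - 1)*(h^2 + 3*h - 4) = (h - 5)*(h - 2)^2*(h - 1)*(h + 4)*(h - 1)
(2) = (g + 3)*(g^4 - 8*g^3 + 17*g^2 - 10*g) = (g - 1)*(g + 3)*(g^3 - 7*g^2 + 10*g) = (g - 5)*(g - 1)*(g + 3)*(g^2 - 2*g) = g*(g - 5)*(g - 1)*(g + 3)*(g - 2)
(3) = (d - 2)*(d^2 - 3*d - 10) = (d - 5)*(d - 2)*(d + 2)
(4) = (m + 3)*(m + 1)
(5) = (w - 4)*(w - 4)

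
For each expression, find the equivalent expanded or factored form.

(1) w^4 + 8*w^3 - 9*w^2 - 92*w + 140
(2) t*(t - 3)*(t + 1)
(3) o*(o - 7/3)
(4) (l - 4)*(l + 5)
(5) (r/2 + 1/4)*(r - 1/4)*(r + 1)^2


(1) = (w - 2)^2*(w + 5)*(w + 7)
(2) = t^3 - 2*t^2 - 3*t
(3) = o^2 - 7*o/3
(4) = l^2 + l - 20
(5) = r^4/2 + 9*r^3/8 + 11*r^2/16 - 1/16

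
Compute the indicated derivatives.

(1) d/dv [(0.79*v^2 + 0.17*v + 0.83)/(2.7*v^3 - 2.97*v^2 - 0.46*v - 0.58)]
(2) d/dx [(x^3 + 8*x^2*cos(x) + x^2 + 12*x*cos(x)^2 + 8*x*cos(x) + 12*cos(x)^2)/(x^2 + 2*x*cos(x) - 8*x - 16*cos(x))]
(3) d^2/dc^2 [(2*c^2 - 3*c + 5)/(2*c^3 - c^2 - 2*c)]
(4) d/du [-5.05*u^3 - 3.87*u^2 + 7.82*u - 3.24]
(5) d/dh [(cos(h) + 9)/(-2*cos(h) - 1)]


(1) = (-2.133*v^4 - 0.918*v^3 - 6.5815*v^2 + 4.0138*v + 0.2832)/(7.29*v^6 - 16.038*v^5 + 6.3369*v^4 - 0.3996*v^3 + 3.6568*v^2 + 0.5336*v + 0.3364)
(2) = (-6*x^2*sin(x) + x^2 + 42*x*sin(x) - 16*x + 48*sin(x) - 54*cos(x) - 8)/(x^2 - 16*x + 64)
(3) = 2*(8*c^6 - 36*c^5 + 162*c^4 - 99*c^3 - 45*c^2 + 30*c + 20)/(c^3*(8*c^6 - 12*c^5 - 18*c^4 + 23*c^3 + 18*c^2 - 12*c - 8))
(4) = -15.15*u^2 - 7.74*u + 7.82
(5) = -17*sin(h)/(2*cos(h) + 1)^2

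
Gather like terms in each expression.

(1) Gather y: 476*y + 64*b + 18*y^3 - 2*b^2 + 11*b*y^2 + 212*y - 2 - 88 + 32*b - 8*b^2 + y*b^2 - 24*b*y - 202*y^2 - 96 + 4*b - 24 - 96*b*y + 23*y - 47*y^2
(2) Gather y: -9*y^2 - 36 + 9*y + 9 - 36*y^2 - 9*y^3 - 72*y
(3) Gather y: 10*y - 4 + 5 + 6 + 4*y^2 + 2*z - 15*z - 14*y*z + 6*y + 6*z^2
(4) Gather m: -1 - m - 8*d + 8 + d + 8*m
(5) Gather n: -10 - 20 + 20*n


(1) = -10*b^2 + 100*b + 18*y^3 + y^2*(11*b - 249) + y*(b^2 - 120*b + 711) - 210
(2) = -9*y^3 - 45*y^2 - 63*y - 27
(3) = 4*y^2 + y*(16 - 14*z) + 6*z^2 - 13*z + 7
(4) = -7*d + 7*m + 7
(5) = 20*n - 30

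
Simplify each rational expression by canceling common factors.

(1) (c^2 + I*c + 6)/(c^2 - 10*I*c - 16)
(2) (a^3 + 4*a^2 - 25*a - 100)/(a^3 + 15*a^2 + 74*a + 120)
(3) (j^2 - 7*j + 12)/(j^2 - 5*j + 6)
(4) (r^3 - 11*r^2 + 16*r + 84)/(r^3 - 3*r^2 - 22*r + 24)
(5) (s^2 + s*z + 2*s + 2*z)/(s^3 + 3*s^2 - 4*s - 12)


(1) = (c + 3*I)/(c - 8*I)
(2) = (a - 5)/(a + 6)
(3) = (j - 4)/(j - 2)
(4) = (r^2 - 5*r - 14)/(r^2 + 3*r - 4)
(5) = (s + z)/(s^2 + s - 6)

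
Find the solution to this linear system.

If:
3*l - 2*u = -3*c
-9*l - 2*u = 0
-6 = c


Then:
c = -6
l = 3/2
u = -27/4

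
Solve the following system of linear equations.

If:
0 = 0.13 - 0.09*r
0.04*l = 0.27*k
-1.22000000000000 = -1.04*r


Then:
No Solution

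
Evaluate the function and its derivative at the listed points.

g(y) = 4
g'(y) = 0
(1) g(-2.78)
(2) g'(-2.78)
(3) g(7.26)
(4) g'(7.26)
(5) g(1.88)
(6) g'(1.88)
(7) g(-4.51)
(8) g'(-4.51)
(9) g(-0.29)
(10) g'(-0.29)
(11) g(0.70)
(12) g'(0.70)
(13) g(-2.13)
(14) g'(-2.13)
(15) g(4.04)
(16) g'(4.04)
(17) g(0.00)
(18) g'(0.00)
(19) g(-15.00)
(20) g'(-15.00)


(1) = 4.00
(2) = 0.00
(3) = 4.00
(4) = 0.00
(5) = 4.00
(6) = 0.00
(7) = 4.00
(8) = 0.00
(9) = 4.00
(10) = 0.00
(11) = 4.00
(12) = 0.00
(13) = 4.00
(14) = 0.00
(15) = 4.00
(16) = 0.00
(17) = 4.00
(18) = 0.00
(19) = 4.00
(20) = 0.00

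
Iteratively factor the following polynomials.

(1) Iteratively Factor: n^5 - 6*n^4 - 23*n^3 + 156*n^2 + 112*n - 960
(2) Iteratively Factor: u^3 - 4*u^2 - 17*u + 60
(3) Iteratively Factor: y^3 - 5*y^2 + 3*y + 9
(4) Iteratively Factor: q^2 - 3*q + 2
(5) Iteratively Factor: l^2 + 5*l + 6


(1) = (n - 4)*(n^4 - 2*n^3 - 31*n^2 + 32*n + 240) = (n - 5)*(n - 4)*(n^3 + 3*n^2 - 16*n - 48) = (n - 5)*(n - 4)^2*(n^2 + 7*n + 12) = (n - 5)*(n - 4)^2*(n + 3)*(n + 4)
(2) = (u - 5)*(u^2 + u - 12) = (u - 5)*(u + 4)*(u - 3)
(3) = (y - 3)*(y^2 - 2*y - 3) = (y - 3)^2*(y + 1)
(4) = (q - 2)*(q - 1)
(5) = (l + 2)*(l + 3)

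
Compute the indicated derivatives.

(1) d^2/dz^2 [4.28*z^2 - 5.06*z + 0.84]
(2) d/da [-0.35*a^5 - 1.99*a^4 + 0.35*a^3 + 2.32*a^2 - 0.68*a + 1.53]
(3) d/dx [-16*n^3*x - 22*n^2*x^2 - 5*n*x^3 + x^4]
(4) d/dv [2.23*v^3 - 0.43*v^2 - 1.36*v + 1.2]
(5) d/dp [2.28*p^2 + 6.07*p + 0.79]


(1) = 8.56000000000000
(2) = -1.75*a^4 - 7.96*a^3 + 1.05*a^2 + 4.64*a - 0.68
(3) = -16*n^3 - 44*n^2*x - 15*n*x^2 + 4*x^3
(4) = 6.69*v^2 - 0.86*v - 1.36
(5) = 4.56*p + 6.07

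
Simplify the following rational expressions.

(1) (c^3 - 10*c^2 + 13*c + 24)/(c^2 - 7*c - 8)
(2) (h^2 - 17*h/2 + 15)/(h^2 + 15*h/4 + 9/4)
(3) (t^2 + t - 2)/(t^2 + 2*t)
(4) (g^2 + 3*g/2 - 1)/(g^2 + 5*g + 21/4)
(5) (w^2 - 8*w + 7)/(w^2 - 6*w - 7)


(1) = c - 3
(2) = (4*h^2 - 34*h + 60)/(4*h^2 + 15*h + 9)
(3) = (t - 1)/t
(4) = (4*g^2 + 6*g - 4)/(4*g^2 + 20*g + 21)
(5) = (w - 1)/(w + 1)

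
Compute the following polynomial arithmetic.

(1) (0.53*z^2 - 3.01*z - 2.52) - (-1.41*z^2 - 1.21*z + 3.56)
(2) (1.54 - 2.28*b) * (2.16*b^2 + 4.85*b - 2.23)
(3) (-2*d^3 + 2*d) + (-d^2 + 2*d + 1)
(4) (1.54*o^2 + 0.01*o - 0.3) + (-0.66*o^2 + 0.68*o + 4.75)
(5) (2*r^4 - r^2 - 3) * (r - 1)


(1) = 1.94*z^2 - 1.8*z - 6.08
(2) = -4.9248*b^3 - 7.7316*b^2 + 12.5534*b - 3.4342
(3) = -2*d^3 - d^2 + 4*d + 1
(4) = 0.88*o^2 + 0.69*o + 4.45
(5) = 2*r^5 - 2*r^4 - r^3 + r^2 - 3*r + 3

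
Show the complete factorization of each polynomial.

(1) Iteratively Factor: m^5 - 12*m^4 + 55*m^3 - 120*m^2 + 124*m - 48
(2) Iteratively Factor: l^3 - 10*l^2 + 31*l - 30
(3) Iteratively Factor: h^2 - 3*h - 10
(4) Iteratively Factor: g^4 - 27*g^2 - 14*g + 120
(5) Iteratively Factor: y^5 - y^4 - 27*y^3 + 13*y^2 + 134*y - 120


(1) = (m - 3)*(m^4 - 9*m^3 + 28*m^2 - 36*m + 16) = (m - 3)*(m - 2)*(m^3 - 7*m^2 + 14*m - 8) = (m - 3)*(m - 2)^2*(m^2 - 5*m + 4) = (m - 3)*(m - 2)^2*(m - 1)*(m - 4)
(2) = (l - 5)*(l^2 - 5*l + 6) = (l - 5)*(l - 3)*(l - 2)
(3) = (h - 5)*(h + 2)
(4) = (g - 5)*(g^3 + 5*g^2 - 2*g - 24) = (g - 5)*(g - 2)*(g^2 + 7*g + 12) = (g - 5)*(g - 2)*(g + 3)*(g + 4)
(5) = (y + 3)*(y^4 - 4*y^3 - 15*y^2 + 58*y - 40) = (y - 1)*(y + 3)*(y^3 - 3*y^2 - 18*y + 40) = (y - 5)*(y - 1)*(y + 3)*(y^2 + 2*y - 8) = (y - 5)*(y - 2)*(y - 1)*(y + 3)*(y + 4)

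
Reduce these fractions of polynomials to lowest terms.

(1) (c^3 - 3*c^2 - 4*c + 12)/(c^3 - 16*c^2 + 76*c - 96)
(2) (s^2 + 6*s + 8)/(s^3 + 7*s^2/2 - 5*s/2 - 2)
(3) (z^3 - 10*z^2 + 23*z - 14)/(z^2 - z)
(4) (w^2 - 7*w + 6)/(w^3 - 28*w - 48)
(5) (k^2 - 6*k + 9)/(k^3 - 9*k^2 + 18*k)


(1) = (c^2 - c - 6)/(c^2 - 14*c + 48)
(2) = (2*s + 4)/(2*s^2 - s - 1)
(3) = (z^2 - 9*z + 14)/z
(4) = (w - 1)/(w^2 + 6*w + 8)
(5) = (k - 3)/(k^2 - 6*k)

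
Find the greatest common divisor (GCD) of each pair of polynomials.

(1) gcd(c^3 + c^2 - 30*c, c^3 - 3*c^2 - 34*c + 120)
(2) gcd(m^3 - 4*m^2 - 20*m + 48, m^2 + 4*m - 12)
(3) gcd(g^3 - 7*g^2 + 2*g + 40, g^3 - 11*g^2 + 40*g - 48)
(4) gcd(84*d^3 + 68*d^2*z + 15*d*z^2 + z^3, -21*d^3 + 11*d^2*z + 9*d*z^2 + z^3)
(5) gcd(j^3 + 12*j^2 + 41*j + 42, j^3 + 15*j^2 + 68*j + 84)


(1) = c^2 + c - 30
(2) = m - 2
(3) = g - 4
(4) = 7*d + z
(5) = j^2 + 9*j + 14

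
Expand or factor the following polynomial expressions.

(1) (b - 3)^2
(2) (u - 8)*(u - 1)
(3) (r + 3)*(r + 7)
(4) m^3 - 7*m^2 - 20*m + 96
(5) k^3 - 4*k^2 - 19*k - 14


(1) = b^2 - 6*b + 9
(2) = u^2 - 9*u + 8
(3) = r^2 + 10*r + 21
(4) = (m - 8)*(m - 3)*(m + 4)
(5) = (k - 7)*(k + 1)*(k + 2)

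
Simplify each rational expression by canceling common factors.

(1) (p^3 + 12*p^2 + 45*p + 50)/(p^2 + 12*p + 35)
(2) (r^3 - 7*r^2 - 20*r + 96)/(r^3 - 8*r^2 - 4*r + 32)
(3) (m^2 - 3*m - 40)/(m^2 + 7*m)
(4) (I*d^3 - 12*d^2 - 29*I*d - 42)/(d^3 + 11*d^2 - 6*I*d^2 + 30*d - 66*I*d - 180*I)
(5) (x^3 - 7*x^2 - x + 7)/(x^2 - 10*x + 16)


(1) = (p^2 + 7*p + 10)/(p + 7)
(2) = (r^2 + r - 12)/(r^2 - 4)
(3) = (m^2 - 3*m - 40)/(m^2 + 7*m)
(4) = (I*d^3 - 12*d^2 - 29*I*d - 42)/(d^3 + d^2*(11 - 6*I) + d*(30 - 66*I) - 180*I)
(5) = (x^3 - 7*x^2 - x + 7)/(x^2 - 10*x + 16)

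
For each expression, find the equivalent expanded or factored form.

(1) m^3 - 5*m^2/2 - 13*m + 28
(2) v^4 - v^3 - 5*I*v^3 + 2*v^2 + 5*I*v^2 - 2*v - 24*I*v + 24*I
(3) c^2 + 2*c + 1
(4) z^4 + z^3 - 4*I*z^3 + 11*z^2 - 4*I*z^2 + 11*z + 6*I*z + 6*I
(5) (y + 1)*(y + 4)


(1) = (m - 4)*(m - 2)*(m + 7/2)
(2) = (v - 1)*(v - 4*I)*(v - 3*I)*(v + 2*I)
(3) = (c + 1)^2
(4) = (z + 1)*(z - 6*I)*(z + I)^2
(5) = y^2 + 5*y + 4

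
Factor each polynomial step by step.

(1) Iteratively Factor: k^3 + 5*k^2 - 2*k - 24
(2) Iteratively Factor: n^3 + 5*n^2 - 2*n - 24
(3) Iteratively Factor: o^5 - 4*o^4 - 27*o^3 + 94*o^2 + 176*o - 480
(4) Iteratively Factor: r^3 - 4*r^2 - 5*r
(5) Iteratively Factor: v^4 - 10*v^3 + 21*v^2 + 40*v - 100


(1) = (k + 3)*(k^2 + 2*k - 8) = (k + 3)*(k + 4)*(k - 2)
(2) = (n + 3)*(n^2 + 2*n - 8) = (n - 2)*(n + 3)*(n + 4)
(3) = (o - 5)*(o^4 + o^3 - 22*o^2 - 16*o + 96) = (o - 5)*(o - 4)*(o^3 + 5*o^2 - 2*o - 24) = (o - 5)*(o - 4)*(o + 4)*(o^2 + o - 6) = (o - 5)*(o - 4)*(o - 2)*(o + 4)*(o + 3)
(4) = (r)*(r^2 - 4*r - 5) = r*(r - 5)*(r + 1)
(5) = (v - 5)*(v^3 - 5*v^2 - 4*v + 20) = (v - 5)*(v + 2)*(v^2 - 7*v + 10) = (v - 5)^2*(v + 2)*(v - 2)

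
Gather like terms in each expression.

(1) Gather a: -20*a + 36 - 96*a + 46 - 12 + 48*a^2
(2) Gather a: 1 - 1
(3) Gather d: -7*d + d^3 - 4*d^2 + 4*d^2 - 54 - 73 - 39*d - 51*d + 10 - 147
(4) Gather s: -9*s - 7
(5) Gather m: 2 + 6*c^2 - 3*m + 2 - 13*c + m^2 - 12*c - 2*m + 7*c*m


(1) = 48*a^2 - 116*a + 70
(2) = 0
(3) = d^3 - 97*d - 264
(4) = -9*s - 7
(5) = 6*c^2 - 25*c + m^2 + m*(7*c - 5) + 4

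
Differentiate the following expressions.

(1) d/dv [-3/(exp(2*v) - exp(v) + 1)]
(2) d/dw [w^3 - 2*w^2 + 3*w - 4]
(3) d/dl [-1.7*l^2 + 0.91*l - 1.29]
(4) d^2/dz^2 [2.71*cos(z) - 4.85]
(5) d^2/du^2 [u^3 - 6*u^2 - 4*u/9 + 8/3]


(1) = (6*exp(v) - 3)*exp(v)/(exp(2*v) - exp(v) + 1)^2
(2) = 3*w^2 - 4*w + 3
(3) = 0.91 - 3.4*l
(4) = -2.71*cos(z)
(5) = 6*u - 12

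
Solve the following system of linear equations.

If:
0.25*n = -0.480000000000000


Then:
n = -1.92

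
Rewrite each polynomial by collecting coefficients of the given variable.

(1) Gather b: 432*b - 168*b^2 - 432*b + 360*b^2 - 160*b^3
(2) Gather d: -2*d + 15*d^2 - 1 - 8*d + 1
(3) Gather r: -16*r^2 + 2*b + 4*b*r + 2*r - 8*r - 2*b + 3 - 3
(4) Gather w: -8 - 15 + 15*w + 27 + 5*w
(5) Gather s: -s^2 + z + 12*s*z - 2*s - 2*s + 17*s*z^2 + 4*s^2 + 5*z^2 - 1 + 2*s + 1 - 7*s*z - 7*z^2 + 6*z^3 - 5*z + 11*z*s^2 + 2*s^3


(1) = -160*b^3 + 192*b^2
(2) = 15*d^2 - 10*d
(3) = -16*r^2 + r*(4*b - 6)
(4) = 20*w + 4
(5) = 2*s^3 + s^2*(11*z + 3) + s*(17*z^2 + 5*z - 2) + 6*z^3 - 2*z^2 - 4*z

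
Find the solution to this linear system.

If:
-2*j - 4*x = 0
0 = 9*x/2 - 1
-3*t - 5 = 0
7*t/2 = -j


Then:
No Solution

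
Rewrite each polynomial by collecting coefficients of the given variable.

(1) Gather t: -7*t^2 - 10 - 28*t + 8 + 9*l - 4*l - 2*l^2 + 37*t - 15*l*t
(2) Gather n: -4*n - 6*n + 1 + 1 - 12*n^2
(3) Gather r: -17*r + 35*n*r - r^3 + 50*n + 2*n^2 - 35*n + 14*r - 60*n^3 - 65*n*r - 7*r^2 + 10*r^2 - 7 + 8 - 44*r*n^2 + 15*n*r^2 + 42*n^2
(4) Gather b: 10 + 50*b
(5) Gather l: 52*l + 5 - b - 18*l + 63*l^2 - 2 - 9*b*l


(1) = -2*l^2 + 5*l - 7*t^2 + t*(9 - 15*l) - 2
(2) = -12*n^2 - 10*n + 2
(3) = -60*n^3 + 44*n^2 + 15*n - r^3 + r^2*(15*n + 3) + r*(-44*n^2 - 30*n - 3) + 1
(4) = 50*b + 10
(5) = -b + 63*l^2 + l*(34 - 9*b) + 3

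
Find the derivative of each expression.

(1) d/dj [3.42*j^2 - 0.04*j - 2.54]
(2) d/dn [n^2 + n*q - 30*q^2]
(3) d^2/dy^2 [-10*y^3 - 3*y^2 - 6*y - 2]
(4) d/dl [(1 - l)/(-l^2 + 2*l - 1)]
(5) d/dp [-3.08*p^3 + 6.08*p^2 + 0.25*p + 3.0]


(1) = 6.84*j - 0.04
(2) = 2*n + q
(3) = -60*y - 6
(4) = -1/(l^2 - 2*l + 1)
(5) = -9.24*p^2 + 12.16*p + 0.25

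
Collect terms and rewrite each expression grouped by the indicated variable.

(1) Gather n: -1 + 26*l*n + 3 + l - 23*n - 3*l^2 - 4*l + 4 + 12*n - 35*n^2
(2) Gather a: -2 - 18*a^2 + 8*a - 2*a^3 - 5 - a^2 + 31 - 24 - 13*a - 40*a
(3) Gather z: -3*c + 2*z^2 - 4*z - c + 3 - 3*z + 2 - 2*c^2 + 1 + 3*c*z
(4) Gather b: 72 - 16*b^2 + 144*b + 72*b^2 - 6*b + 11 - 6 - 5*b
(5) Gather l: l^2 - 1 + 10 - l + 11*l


(1) = -3*l^2 - 3*l - 35*n^2 + n*(26*l - 11) + 6
(2) = -2*a^3 - 19*a^2 - 45*a
(3) = -2*c^2 - 4*c + 2*z^2 + z*(3*c - 7) + 6
(4) = 56*b^2 + 133*b + 77
(5) = l^2 + 10*l + 9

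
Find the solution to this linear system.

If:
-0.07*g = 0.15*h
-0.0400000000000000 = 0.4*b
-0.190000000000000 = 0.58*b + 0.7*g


Then:
b = -0.10
g = -0.19
h = 0.09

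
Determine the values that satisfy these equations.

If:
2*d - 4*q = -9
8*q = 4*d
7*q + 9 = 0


Then:
No Solution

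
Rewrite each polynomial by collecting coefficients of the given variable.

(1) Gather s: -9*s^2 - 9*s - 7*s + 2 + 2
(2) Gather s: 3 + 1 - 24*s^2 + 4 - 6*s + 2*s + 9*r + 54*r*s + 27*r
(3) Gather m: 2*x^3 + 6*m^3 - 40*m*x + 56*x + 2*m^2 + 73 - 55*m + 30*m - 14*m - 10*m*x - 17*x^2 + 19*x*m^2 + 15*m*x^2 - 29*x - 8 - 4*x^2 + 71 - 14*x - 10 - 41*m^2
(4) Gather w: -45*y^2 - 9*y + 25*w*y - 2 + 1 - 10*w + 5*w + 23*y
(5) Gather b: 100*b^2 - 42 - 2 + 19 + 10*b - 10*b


(1) = -9*s^2 - 16*s + 4
(2) = 36*r - 24*s^2 + s*(54*r - 4) + 8
(3) = 6*m^3 + m^2*(19*x - 39) + m*(15*x^2 - 50*x - 39) + 2*x^3 - 21*x^2 + 13*x + 126
(4) = w*(25*y - 5) - 45*y^2 + 14*y - 1
(5) = 100*b^2 - 25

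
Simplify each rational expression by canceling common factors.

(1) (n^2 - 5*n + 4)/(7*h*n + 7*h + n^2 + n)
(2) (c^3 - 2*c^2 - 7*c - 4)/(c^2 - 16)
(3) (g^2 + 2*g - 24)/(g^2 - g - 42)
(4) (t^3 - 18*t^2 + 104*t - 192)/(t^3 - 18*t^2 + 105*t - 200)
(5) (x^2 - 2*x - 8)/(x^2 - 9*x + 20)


(1) = (n^2 - 5*n + 4)/(7*h*n + 7*h + n^2 + n)
(2) = (c^2 + 2*c + 1)/(c + 4)
(3) = (g - 4)/(g - 7)
(4) = (t^2 - 10*t + 24)/(t^2 - 10*t + 25)
(5) = (x + 2)/(x - 5)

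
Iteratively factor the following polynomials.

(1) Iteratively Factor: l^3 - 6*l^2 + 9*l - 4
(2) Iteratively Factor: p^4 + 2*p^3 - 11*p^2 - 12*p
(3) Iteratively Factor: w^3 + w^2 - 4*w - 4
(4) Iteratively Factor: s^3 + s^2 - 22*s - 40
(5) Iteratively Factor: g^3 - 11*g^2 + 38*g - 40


(1) = (l - 4)*(l^2 - 2*l + 1) = (l - 4)*(l - 1)*(l - 1)
(2) = (p - 3)*(p^3 + 5*p^2 + 4*p) = (p - 3)*(p + 1)*(p^2 + 4*p) = (p - 3)*(p + 1)*(p + 4)*(p)
(3) = (w - 2)*(w^2 + 3*w + 2) = (w - 2)*(w + 2)*(w + 1)
(4) = (s + 4)*(s^2 - 3*s - 10) = (s - 5)*(s + 4)*(s + 2)
(5) = (g - 4)*(g^2 - 7*g + 10) = (g - 5)*(g - 4)*(g - 2)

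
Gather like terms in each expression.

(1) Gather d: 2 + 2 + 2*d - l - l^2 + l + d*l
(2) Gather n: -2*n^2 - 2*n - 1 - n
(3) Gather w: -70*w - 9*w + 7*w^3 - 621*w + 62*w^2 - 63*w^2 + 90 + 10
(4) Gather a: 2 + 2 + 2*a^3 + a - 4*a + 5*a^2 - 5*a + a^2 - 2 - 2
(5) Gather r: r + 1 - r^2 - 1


(1) = d*(l + 2) - l^2 + 4
(2) = -2*n^2 - 3*n - 1
(3) = 7*w^3 - w^2 - 700*w + 100
(4) = 2*a^3 + 6*a^2 - 8*a
(5) = -r^2 + r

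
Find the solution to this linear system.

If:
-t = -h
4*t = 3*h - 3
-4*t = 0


Then:
No Solution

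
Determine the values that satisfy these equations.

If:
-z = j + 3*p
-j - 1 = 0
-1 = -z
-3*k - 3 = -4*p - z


Then:
j = -1
k = -2/3
p = 0
z = 1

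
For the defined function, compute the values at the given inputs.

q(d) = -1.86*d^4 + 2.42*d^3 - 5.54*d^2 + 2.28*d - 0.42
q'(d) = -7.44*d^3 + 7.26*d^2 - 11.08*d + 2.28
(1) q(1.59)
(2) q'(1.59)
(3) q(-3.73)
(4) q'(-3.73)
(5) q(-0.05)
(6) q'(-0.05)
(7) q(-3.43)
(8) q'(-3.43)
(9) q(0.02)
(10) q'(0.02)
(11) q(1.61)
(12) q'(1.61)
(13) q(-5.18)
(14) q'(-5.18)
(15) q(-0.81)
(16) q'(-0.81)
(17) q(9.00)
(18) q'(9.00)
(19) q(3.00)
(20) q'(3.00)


(1) = -12.96
(2) = -26.89
(3) = -571.63
(4) = 530.72
(5) = -0.55
(6) = 2.85
(7) = -428.52
(8) = 425.93
(9) = -0.38
(10) = 2.06
(11) = -13.51
(12) = -27.79
(13) = -1836.40
(14) = 1288.58
(15) = -7.99
(16) = 19.97
(17) = -10867.92
(18) = -4933.14
(19) = -128.76
(20) = -166.50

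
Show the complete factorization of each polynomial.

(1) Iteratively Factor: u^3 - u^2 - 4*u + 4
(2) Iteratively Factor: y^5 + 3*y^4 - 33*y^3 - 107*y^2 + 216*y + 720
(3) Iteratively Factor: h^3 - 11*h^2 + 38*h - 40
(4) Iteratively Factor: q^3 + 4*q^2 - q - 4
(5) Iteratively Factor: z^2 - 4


(1) = (u - 1)*(u^2 - 4) = (u - 2)*(u - 1)*(u + 2)
(2) = (y + 4)*(y^4 - y^3 - 29*y^2 + 9*y + 180) = (y - 3)*(y + 4)*(y^3 + 2*y^2 - 23*y - 60) = (y - 3)*(y + 3)*(y + 4)*(y^2 - y - 20) = (y - 5)*(y - 3)*(y + 3)*(y + 4)*(y + 4)
(3) = (h - 4)*(h^2 - 7*h + 10) = (h - 4)*(h - 2)*(h - 5)
(4) = (q + 4)*(q^2 - 1) = (q - 1)*(q + 4)*(q + 1)
(5) = (z + 2)*(z - 2)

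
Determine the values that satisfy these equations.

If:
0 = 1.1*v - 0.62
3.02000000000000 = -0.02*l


Then:
l = -151.00
v = 0.56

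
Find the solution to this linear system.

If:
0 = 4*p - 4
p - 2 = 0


Then:
No Solution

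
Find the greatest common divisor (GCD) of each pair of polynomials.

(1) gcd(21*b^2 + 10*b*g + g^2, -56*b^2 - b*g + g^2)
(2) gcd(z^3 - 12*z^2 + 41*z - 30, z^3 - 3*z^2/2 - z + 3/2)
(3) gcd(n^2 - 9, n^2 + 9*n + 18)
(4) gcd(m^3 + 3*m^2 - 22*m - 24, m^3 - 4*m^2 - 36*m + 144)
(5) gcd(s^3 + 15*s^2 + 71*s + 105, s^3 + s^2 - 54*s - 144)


(1) = 7*b + g
(2) = z - 1
(3) = n + 3
(4) = m^2 + 2*m - 24
(5) = s + 3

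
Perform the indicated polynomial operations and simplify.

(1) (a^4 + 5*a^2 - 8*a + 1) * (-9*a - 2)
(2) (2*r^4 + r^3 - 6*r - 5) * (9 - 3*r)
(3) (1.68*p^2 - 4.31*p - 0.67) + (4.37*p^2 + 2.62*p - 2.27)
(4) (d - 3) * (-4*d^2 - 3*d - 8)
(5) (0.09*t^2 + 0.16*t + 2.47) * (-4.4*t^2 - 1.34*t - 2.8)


(1) = -9*a^5 - 2*a^4 - 45*a^3 + 62*a^2 + 7*a - 2
(2) = -6*r^5 + 15*r^4 + 9*r^3 + 18*r^2 - 39*r - 45
(3) = 6.05*p^2 - 1.69*p - 2.94
(4) = -4*d^3 + 9*d^2 + d + 24
(5) = -0.396*t^4 - 0.8246*t^3 - 11.3344*t^2 - 3.7578*t - 6.916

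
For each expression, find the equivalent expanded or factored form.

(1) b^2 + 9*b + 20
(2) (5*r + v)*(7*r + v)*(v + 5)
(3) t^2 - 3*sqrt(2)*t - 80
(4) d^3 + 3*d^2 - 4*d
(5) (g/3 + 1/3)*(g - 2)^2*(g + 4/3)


(1) = (b + 4)*(b + 5)
(2) = 35*r^2*v + 175*r^2 + 12*r*v^2 + 60*r*v + v^3 + 5*v^2
(3) = (t - 8*sqrt(2))*(t + 5*sqrt(2))
(4) = d*(d - 1)*(d + 4)
(5) = g^4/3 - 5*g^3/9 - 4*g^2/3 + 4*g/3 + 16/9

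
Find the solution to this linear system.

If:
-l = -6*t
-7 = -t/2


Then:
l = 84
t = 14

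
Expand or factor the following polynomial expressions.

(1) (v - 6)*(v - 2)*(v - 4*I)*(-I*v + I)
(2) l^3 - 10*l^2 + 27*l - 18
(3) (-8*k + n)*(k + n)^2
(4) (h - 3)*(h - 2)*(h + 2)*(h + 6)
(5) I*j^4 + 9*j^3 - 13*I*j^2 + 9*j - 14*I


(1) = -I*v^4 - 4*v^3 + 9*I*v^3 + 36*v^2 - 20*I*v^2 - 80*v + 12*I*v + 48
(2) = (l - 6)*(l - 3)*(l - 1)
(3) = -8*k^3 - 15*k^2*n - 6*k*n^2 + n^3
(4) = h^4 + 3*h^3 - 22*h^2 - 12*h + 72
(5) = (j - 7*I)*(j - 2*I)*(j + I)*(I*j + 1)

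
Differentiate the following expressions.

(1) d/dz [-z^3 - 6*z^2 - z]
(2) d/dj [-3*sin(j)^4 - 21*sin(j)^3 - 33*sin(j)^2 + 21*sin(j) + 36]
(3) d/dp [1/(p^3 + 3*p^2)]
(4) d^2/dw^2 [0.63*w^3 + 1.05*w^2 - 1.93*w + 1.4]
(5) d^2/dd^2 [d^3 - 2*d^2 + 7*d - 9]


(1) = -3*z^2 - 12*z - 1
(2) = 3*(-4*sin(j)^3 - 21*sin(j)^2 - 22*sin(j) + 7)*cos(j)
(3) = 3*(-p - 2)/(p^3*(p + 3)^2)
(4) = 3.78*w + 2.1
(5) = 6*d - 4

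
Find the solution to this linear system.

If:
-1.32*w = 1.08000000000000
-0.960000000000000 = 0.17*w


Then:
No Solution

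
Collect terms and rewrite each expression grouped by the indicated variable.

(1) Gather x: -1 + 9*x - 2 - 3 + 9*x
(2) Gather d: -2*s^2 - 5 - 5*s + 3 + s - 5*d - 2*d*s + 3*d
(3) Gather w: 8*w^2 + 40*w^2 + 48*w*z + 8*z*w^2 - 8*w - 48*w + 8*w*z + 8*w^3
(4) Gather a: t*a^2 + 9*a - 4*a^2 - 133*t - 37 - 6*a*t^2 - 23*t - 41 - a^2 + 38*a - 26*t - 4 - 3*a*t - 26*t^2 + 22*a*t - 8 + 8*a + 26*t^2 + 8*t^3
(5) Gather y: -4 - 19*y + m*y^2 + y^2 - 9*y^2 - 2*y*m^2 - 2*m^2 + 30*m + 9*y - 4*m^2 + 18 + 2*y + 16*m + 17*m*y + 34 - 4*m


(1) = 18*x - 6
(2) = d*(-2*s - 2) - 2*s^2 - 4*s - 2
(3) = 8*w^3 + w^2*(8*z + 48) + w*(56*z - 56)
(4) = a^2*(t - 5) + a*(-6*t^2 + 19*t + 55) + 8*t^3 - 182*t - 90
(5) = -6*m^2 + 42*m + y^2*(m - 8) + y*(-2*m^2 + 17*m - 8) + 48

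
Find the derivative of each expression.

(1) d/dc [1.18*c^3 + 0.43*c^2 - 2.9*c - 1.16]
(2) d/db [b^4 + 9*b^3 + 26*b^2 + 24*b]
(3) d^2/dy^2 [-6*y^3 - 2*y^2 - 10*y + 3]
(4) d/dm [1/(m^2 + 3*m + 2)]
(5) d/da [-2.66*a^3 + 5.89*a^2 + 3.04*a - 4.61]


(1) = 3.54*c^2 + 0.86*c - 2.9
(2) = 4*b^3 + 27*b^2 + 52*b + 24
(3) = -36*y - 4
(4) = (-2*m - 3)/(m^2 + 3*m + 2)^2
(5) = -7.98*a^2 + 11.78*a + 3.04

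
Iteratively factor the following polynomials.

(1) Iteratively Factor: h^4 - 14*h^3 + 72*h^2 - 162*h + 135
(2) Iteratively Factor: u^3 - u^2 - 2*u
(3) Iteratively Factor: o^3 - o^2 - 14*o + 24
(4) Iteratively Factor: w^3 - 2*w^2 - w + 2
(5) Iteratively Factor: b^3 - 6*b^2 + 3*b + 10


(1) = (h - 3)*(h^3 - 11*h^2 + 39*h - 45) = (h - 5)*(h - 3)*(h^2 - 6*h + 9) = (h - 5)*(h - 3)^2*(h - 3)
(2) = (u - 2)*(u^2 + u) = u*(u - 2)*(u + 1)
(3) = (o + 4)*(o^2 - 5*o + 6) = (o - 2)*(o + 4)*(o - 3)
(4) = (w - 2)*(w^2 - 1) = (w - 2)*(w - 1)*(w + 1)
(5) = (b + 1)*(b^2 - 7*b + 10) = (b - 5)*(b + 1)*(b - 2)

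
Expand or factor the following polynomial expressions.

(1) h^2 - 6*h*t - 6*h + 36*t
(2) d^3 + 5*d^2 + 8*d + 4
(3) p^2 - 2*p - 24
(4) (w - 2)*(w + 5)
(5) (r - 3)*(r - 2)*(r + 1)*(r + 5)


(1) = (h - 6)*(h - 6*t)
(2) = (d + 1)*(d + 2)^2
(3) = (p - 6)*(p + 4)
(4) = w^2 + 3*w - 10
(5) = r^4 + r^3 - 19*r^2 + 11*r + 30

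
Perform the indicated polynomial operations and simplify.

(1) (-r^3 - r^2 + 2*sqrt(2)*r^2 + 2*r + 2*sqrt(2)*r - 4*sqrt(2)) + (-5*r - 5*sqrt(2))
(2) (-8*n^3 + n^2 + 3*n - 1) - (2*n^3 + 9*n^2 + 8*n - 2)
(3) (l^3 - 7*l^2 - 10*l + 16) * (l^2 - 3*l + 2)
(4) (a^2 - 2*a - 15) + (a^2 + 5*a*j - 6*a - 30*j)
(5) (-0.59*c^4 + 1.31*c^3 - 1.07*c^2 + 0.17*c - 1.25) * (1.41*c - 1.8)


(1) = -r^3 - r^2 + 2*sqrt(2)*r^2 - 3*r + 2*sqrt(2)*r - 9*sqrt(2)
(2) = -10*n^3 - 8*n^2 - 5*n + 1
(3) = l^5 - 10*l^4 + 13*l^3 + 32*l^2 - 68*l + 32
(4) = 2*a^2 + 5*a*j - 8*a - 30*j - 15
(5) = -0.8319*c^5 + 2.9091*c^4 - 3.8667*c^3 + 2.1657*c^2 - 2.0685*c + 2.25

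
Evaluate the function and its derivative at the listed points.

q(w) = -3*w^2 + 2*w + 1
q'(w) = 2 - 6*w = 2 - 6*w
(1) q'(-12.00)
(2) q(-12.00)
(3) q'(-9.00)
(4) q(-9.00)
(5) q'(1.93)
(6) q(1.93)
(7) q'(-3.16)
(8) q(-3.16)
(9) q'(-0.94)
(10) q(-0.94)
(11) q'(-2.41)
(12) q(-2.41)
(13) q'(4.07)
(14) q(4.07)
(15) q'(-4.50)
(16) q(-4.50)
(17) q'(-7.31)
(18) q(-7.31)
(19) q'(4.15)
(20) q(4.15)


(1) = 74.00
(2) = -455.00
(3) = 56.00
(4) = -260.00
(5) = -9.58
(6) = -6.31
(7) = 20.96
(8) = -35.28
(9) = 7.64
(10) = -3.53
(11) = 16.46
(12) = -21.24
(13) = -22.42
(14) = -40.55
(15) = 29.00
(16) = -68.75
(17) = 45.86
(18) = -173.93
(19) = -22.90
(20) = -42.37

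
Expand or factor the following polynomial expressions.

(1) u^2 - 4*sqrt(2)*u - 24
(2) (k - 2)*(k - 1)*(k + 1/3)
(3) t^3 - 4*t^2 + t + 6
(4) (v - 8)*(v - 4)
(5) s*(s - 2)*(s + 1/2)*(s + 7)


(1) = (u - 6*sqrt(2))*(u + 2*sqrt(2))
(2) = k^3 - 8*k^2/3 + k + 2/3
(3) = (t - 3)*(t - 2)*(t + 1)
(4) = v^2 - 12*v + 32
(5) = s^4 + 11*s^3/2 - 23*s^2/2 - 7*s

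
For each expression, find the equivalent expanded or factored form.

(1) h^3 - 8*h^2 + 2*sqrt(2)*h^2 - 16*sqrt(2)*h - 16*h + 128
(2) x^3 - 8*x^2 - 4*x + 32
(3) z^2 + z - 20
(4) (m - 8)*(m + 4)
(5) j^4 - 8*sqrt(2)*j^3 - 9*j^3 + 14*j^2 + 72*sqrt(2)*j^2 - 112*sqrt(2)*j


(1) = (h - 8)*(h - 2*sqrt(2))*(h + 4*sqrt(2))
(2) = (x - 8)*(x - 2)*(x + 2)
(3) = (z - 4)*(z + 5)
(4) = m^2 - 4*m - 32
(5) = j*(j - 7)*(j - 2)*(j - 8*sqrt(2))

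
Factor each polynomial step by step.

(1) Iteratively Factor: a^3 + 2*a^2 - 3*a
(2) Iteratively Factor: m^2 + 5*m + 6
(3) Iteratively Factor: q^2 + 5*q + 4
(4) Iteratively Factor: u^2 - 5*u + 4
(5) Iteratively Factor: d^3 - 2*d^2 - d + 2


(1) = (a)*(a^2 + 2*a - 3) = a*(a + 3)*(a - 1)
(2) = (m + 3)*(m + 2)
(3) = (q + 4)*(q + 1)
(4) = (u - 4)*(u - 1)
(5) = (d - 1)*(d^2 - d - 2) = (d - 1)*(d + 1)*(d - 2)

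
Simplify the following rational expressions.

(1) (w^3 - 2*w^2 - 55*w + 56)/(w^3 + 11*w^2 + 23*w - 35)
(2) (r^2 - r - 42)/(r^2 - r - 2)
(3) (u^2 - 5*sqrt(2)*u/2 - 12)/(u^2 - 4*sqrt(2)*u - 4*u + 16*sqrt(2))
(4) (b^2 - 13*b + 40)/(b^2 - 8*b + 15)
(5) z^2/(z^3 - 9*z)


(1) = (w - 8)/(w + 5)
(2) = (r^2 - r - 42)/(r^2 - r - 2)
(3) = (2*u + 3*sqrt(2))/(2*u - 8)
(4) = (b - 8)/(b - 3)
(5) = z/(z^2 - 9)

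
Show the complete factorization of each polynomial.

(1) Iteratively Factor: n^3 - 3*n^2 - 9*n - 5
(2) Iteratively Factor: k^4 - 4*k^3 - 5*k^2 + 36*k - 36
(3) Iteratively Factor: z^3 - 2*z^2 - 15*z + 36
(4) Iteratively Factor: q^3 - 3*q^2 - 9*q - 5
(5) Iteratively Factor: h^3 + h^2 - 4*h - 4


(1) = (n + 1)*(n^2 - 4*n - 5) = (n - 5)*(n + 1)*(n + 1)
(2) = (k - 2)*(k^3 - 2*k^2 - 9*k + 18) = (k - 2)^2*(k^2 - 9) = (k - 3)*(k - 2)^2*(k + 3)
(3) = (z - 3)*(z^2 + z - 12) = (z - 3)*(z + 4)*(z - 3)
(4) = (q - 5)*(q^2 + 2*q + 1) = (q - 5)*(q + 1)*(q + 1)
(5) = (h + 1)*(h^2 - 4) = (h + 1)*(h + 2)*(h - 2)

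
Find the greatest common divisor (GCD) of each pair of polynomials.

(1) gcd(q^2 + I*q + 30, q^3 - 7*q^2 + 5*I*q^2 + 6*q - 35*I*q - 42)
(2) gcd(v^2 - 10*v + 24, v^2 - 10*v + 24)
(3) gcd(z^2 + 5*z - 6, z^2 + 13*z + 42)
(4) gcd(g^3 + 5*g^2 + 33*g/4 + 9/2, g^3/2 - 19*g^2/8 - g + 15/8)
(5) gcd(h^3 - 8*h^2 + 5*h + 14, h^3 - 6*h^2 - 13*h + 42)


(1) = gcd((q - 5*I)*(q + 6*I), (q - 7)*(q - I)*(q + 6*I)) = q + 6*I
(2) = v^2 - 10*v + 24
(3) = z + 6
(4) = 1
(5) = h^2 - 9*h + 14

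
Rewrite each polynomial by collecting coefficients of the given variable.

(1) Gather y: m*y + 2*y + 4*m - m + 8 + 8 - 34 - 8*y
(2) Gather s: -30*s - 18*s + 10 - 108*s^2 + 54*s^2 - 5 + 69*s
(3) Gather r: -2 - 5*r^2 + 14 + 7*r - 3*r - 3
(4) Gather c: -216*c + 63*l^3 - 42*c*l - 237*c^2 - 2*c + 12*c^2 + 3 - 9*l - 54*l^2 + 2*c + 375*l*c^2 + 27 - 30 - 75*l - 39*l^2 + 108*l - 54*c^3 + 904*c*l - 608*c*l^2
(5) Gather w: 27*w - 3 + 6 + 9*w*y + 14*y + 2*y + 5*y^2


(1) = 3*m + y*(m - 6) - 18
(2) = -54*s^2 + 21*s + 5
(3) = -5*r^2 + 4*r + 9
(4) = -54*c^3 + c^2*(375*l - 225) + c*(-608*l^2 + 862*l - 216) + 63*l^3 - 93*l^2 + 24*l
(5) = w*(9*y + 27) + 5*y^2 + 16*y + 3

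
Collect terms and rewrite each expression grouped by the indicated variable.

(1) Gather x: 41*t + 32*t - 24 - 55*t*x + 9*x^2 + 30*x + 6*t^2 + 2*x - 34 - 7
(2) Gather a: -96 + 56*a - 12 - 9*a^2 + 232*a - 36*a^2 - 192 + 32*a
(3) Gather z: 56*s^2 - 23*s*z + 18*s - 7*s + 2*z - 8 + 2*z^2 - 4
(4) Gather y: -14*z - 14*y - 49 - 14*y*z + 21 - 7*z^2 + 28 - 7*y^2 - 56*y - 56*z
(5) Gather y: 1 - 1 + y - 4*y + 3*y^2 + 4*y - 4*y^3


(1) = 6*t^2 + 73*t + 9*x^2 + x*(32 - 55*t) - 65
(2) = -45*a^2 + 320*a - 300
(3) = 56*s^2 + 11*s + 2*z^2 + z*(2 - 23*s) - 12
(4) = -7*y^2 + y*(-14*z - 70) - 7*z^2 - 70*z
(5) = -4*y^3 + 3*y^2 + y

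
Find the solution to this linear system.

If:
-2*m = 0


Then:
m = 0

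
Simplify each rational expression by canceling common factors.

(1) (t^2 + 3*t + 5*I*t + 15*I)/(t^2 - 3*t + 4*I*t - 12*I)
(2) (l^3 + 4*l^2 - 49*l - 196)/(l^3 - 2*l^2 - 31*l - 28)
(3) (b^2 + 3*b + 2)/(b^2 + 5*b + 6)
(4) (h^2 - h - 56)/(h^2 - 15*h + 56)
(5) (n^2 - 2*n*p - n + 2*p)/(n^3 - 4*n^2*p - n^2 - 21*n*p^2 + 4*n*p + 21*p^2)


(1) = (t^2 + t*(3 + 5*I) + 15*I)/(t^2 + t*(-3 + 4*I) - 12*I)
(2) = (l + 7)/(l + 1)
(3) = (b + 1)/(b + 3)
(4) = (h + 7)/(h - 7)
(5) = (-n + 2*p)/(-n^2 + 4*n*p + 21*p^2)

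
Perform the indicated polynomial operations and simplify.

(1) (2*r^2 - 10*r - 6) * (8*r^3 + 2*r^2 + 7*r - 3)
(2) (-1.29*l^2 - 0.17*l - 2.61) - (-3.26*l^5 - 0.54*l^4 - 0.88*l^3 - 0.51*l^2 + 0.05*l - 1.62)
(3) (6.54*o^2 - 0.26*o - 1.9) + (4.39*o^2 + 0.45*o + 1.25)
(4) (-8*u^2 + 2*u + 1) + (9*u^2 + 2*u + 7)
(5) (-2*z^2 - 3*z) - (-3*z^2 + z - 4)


(1) = 16*r^5 - 76*r^4 - 54*r^3 - 88*r^2 - 12*r + 18
(2) = 3.26*l^5 + 0.54*l^4 + 0.88*l^3 - 0.78*l^2 - 0.22*l - 0.99
(3) = 10.93*o^2 + 0.19*o - 0.65
(4) = u^2 + 4*u + 8
(5) = z^2 - 4*z + 4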